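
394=394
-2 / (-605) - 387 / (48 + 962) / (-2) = 9527 / 48884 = 0.19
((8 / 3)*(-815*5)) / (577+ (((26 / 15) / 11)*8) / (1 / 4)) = -1793000 / 96037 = -18.67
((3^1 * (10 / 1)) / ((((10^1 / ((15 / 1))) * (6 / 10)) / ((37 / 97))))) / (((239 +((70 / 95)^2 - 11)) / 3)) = 0.38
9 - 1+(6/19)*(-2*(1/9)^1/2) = 7.96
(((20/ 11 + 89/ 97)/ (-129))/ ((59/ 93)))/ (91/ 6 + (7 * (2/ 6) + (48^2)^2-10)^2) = -1628802/ 1373049000365088129017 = -0.00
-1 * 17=-17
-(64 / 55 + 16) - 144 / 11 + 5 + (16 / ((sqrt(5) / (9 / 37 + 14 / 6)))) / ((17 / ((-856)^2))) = -1389 / 55 + 3352999936 * sqrt(5) / 9435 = 794626.13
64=64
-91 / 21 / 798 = -13 / 2394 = -0.01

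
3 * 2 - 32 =-26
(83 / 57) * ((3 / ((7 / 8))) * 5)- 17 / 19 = 3201 / 133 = 24.07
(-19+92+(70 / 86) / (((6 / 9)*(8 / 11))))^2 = 2639801641 / 473344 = 5576.92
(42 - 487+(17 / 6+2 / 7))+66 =-15787 / 42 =-375.88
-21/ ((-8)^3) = 21/ 512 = 0.04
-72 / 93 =-0.77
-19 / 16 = -1.19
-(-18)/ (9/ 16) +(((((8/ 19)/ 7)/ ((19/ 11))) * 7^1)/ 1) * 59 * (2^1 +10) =204.59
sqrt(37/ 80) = sqrt(185)/ 20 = 0.68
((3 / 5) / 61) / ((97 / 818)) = 2454 / 29585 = 0.08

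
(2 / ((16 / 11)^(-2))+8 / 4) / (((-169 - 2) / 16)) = -12064 / 20691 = -0.58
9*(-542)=-4878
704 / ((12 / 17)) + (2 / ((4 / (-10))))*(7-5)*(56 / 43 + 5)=120526 / 129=934.31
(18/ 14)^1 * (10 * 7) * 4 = 360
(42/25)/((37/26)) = 1092/925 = 1.18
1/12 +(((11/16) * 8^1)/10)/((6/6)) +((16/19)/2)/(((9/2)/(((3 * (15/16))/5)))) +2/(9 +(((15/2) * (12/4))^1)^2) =0.69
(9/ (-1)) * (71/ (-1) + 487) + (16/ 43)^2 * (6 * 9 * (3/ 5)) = -3739.51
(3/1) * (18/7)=54/7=7.71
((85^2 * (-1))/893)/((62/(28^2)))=-2832200/27683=-102.31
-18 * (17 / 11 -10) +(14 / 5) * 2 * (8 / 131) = 1098934 / 7205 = 152.52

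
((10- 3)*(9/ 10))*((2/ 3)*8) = 168/ 5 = 33.60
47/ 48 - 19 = -865/ 48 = -18.02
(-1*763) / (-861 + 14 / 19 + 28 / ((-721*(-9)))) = 0.89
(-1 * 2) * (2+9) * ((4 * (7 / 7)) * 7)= -616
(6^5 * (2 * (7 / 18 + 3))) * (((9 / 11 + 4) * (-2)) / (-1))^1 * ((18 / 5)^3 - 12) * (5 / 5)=24201255168 / 1375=17600912.85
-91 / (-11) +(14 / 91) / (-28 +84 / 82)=653748 / 79079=8.27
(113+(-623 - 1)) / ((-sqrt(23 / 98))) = 3577 * sqrt(46) / 23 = 1054.80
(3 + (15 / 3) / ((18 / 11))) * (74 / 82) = 4033 / 738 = 5.46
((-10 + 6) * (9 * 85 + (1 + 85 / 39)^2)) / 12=-1178941 / 4563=-258.37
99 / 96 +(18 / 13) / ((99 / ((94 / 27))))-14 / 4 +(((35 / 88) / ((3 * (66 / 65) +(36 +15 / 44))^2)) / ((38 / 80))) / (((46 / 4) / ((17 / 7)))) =-184218515492005711 / 76125116058529824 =-2.42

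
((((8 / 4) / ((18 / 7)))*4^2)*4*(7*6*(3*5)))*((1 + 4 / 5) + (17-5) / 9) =294784 / 3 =98261.33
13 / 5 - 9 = -6.40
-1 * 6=-6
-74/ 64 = -37/ 32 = -1.16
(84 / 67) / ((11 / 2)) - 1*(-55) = 40703 / 737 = 55.23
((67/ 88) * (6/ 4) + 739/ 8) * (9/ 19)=148131/ 3344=44.30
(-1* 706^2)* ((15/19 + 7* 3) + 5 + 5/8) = -519245703/38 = -13664360.61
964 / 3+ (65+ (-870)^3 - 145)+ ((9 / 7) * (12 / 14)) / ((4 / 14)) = -13828557851 / 21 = -658502754.81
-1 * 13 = -13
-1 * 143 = -143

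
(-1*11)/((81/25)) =-275/81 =-3.40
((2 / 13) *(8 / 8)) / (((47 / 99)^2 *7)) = 19602 / 201019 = 0.10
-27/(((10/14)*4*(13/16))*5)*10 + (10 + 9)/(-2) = -32.76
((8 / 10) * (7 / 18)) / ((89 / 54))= 84 / 445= 0.19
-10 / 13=-0.77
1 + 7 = 8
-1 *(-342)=342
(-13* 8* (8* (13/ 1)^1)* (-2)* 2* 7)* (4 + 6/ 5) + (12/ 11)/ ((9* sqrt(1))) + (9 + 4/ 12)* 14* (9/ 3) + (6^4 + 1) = 260122289/ 165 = 1576498.72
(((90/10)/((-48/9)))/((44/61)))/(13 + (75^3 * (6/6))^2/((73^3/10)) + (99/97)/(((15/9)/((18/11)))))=-310744834515/607691703587370688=-0.00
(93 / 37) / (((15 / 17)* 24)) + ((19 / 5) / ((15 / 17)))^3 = 9989508907 / 124875000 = 80.00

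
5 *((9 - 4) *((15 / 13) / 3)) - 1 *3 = 86 / 13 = 6.62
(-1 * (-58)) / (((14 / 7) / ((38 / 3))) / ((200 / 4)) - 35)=-55100 / 33247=-1.66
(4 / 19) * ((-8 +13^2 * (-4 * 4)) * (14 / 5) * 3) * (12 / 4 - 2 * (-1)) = -455616 / 19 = -23979.79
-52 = -52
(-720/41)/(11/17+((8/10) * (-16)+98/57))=3488400/2072591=1.68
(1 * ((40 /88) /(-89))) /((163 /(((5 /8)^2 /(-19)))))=125 /194045632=0.00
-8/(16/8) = -4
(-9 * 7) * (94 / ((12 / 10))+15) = -5880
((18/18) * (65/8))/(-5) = -13/8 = -1.62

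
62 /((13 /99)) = 6138 /13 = 472.15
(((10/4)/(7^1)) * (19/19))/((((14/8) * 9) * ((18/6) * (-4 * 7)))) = -5/18522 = -0.00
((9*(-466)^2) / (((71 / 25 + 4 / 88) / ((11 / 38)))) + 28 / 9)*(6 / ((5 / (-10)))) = -70945990912 / 30153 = -2352866.74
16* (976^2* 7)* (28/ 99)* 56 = 167287586816/ 99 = 1689773604.20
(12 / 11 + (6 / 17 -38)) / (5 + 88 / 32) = -27344 / 5797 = -4.72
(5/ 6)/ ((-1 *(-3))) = 5/ 18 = 0.28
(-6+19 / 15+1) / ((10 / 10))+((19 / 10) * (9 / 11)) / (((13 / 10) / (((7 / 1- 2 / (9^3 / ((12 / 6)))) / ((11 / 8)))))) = 1496864 / 637065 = 2.35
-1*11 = -11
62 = 62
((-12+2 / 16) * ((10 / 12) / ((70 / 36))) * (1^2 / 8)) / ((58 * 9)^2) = -95 / 40690944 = -0.00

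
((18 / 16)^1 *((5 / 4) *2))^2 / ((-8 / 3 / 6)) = -18225 / 1024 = -17.80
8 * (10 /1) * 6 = 480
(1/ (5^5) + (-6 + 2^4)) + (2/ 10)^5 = 31252/ 3125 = 10.00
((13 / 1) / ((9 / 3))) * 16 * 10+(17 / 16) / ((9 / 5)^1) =99925 / 144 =693.92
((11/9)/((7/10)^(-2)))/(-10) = -539/9000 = -0.06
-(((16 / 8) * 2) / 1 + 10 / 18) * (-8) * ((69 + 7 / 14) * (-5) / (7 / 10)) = -1139800 / 63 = -18092.06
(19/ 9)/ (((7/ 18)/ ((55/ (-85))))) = -418/ 119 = -3.51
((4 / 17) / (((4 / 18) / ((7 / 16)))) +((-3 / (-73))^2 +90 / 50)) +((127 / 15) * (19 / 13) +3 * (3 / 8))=278486072 / 17665635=15.76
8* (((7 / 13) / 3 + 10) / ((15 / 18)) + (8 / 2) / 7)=46544 / 455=102.29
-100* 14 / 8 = -175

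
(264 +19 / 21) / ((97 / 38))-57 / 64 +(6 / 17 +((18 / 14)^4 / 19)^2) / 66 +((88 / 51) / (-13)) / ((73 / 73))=3227378283225597601 / 31407125441019328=102.76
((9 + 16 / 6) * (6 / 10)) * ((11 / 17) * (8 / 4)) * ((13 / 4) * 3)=3003 / 34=88.32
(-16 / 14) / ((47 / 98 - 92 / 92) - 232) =112 / 22787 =0.00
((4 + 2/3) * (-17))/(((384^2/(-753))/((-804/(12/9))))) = -2001223/8192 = -244.29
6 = 6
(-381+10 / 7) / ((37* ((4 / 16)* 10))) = -5314 / 1295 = -4.10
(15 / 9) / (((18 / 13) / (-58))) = -1885 / 27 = -69.81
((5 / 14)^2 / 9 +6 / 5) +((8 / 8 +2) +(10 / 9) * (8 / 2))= 76369 / 8820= 8.66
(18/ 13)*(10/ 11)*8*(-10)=-14400/ 143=-100.70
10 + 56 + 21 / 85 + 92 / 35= 40981 / 595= 68.88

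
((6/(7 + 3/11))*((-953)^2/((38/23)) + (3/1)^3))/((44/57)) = 188008497/320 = 587526.55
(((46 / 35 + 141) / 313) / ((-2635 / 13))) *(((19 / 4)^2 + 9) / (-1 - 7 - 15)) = 384709 / 124974640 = 0.00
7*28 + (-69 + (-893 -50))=-816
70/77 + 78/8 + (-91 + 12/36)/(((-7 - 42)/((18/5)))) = 17.32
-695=-695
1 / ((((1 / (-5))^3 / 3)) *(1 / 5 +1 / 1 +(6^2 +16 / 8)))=-1875 / 196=-9.57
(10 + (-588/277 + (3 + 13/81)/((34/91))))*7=43617770/381429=114.35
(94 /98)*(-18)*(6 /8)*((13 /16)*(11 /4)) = -181467 /6272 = -28.93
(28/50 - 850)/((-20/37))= 196433/125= 1571.46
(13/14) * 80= 520/7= 74.29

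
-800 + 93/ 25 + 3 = -19832/ 25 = -793.28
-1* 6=-6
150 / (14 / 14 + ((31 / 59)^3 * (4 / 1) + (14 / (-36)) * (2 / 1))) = 138630825 / 741617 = 186.93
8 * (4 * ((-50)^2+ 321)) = 90272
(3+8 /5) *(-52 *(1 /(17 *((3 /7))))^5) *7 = -140708204 /1725126255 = -0.08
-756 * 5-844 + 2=-4622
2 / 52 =1 / 26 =0.04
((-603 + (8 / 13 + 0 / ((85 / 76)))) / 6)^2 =61324561 / 6084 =10079.65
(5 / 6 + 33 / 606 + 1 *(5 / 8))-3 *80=-578093 / 2424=-238.49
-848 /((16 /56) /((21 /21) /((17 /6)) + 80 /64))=-4757.53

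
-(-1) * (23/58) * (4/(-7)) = -0.23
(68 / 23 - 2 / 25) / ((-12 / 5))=-827 / 690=-1.20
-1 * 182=-182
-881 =-881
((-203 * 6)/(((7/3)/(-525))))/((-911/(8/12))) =-182700/911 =-200.55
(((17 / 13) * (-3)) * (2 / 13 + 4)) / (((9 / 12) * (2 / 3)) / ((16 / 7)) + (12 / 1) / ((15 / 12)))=-440640 / 265499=-1.66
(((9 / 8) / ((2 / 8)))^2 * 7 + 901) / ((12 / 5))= 20855 / 48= 434.48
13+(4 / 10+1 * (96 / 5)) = 163 / 5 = 32.60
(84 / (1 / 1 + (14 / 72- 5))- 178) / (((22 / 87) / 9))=-7120.78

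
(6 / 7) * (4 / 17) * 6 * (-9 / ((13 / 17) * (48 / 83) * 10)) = -2241 / 910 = -2.46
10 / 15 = 2 / 3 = 0.67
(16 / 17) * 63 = 1008 / 17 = 59.29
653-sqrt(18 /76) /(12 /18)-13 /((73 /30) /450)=-127831 /73-9 * sqrt(38) /76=-1751.84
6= 6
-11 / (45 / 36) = -8.80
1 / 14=0.07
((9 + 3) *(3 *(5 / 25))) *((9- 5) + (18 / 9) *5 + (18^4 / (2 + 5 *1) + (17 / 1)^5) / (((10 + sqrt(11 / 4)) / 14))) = 28926844056 / 1945- 289266480 *sqrt(11) / 389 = 12406119.36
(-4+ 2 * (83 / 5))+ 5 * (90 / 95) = 3224 / 95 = 33.94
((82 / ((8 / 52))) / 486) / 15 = 533 / 7290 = 0.07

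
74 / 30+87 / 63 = 404 / 105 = 3.85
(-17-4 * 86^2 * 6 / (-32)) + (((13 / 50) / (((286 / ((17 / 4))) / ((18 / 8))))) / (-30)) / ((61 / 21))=59370078929 / 10736000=5530.00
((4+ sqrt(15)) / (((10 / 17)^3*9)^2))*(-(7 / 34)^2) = -4092529 / 81000000 - 4092529*sqrt(15) / 324000000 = -0.10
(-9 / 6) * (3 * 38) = -171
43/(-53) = -43/53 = -0.81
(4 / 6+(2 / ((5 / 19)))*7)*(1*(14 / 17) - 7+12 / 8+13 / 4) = -76.84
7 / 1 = 7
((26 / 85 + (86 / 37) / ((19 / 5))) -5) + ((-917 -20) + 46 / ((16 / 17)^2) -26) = -6999674051 / 7648640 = -915.15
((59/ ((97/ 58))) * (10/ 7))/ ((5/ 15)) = 102660/ 679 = 151.19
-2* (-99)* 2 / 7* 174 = 68904 / 7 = 9843.43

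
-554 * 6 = -3324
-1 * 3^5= -243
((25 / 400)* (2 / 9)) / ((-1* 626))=-1 / 45072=-0.00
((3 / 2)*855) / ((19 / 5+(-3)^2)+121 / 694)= 1483425 / 15007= 98.85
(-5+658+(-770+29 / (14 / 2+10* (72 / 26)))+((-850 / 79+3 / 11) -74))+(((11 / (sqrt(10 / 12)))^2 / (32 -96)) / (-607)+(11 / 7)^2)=-33601852133217 / 169554135520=-198.18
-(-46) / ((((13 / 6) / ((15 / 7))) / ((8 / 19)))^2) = 23846400 / 2989441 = 7.98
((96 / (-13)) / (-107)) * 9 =0.62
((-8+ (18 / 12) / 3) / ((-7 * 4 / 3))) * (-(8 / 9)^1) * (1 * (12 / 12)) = -5 / 7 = -0.71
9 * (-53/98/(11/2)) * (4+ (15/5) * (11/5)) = -25281/2695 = -9.38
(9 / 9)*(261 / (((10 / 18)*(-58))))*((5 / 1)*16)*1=-648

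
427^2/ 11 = 16575.36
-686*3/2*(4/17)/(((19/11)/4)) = -181104/323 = -560.69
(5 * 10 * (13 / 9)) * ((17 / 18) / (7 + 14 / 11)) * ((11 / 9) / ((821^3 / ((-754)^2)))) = 29235935300 / 2823937234083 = 0.01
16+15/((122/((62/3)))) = 1131/61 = 18.54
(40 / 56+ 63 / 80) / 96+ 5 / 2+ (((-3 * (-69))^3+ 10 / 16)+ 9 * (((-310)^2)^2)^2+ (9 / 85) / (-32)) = 701526759244278954238389833 / 913920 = 767601933696908869746.14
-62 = -62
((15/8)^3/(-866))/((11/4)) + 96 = 117052113/1219328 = 96.00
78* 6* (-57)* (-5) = 133380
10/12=5/6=0.83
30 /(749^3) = 30 /420189749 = 0.00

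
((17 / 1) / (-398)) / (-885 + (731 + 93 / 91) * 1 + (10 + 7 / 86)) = 66521 / 222543491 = 0.00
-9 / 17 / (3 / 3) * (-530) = 4770 / 17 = 280.59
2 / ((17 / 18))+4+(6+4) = 274 / 17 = 16.12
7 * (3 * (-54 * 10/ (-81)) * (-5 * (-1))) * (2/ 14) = 100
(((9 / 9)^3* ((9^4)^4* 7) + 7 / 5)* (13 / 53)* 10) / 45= 1686248371855175492 / 2385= 707022378136341.93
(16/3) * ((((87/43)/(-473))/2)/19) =-232/386441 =-0.00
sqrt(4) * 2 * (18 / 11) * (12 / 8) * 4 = 432 / 11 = 39.27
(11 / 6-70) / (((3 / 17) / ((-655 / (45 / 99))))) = 10019273 / 18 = 556626.28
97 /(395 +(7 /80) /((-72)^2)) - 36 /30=-781747242 /819072035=-0.95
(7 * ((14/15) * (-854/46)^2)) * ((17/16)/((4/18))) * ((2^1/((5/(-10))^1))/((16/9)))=-4100761539/169280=-24224.73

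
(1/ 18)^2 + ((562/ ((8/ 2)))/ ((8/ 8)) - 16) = 40339/ 324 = 124.50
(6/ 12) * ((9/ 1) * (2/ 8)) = 9/ 8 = 1.12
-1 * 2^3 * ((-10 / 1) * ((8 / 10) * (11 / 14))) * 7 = 352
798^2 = 636804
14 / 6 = 7 / 3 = 2.33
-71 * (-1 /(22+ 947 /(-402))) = 28542 /7897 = 3.61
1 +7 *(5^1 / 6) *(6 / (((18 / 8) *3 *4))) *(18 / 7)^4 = 19783 / 343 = 57.68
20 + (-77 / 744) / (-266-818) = 20.00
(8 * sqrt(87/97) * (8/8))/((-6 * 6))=-2 * sqrt(8439)/873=-0.21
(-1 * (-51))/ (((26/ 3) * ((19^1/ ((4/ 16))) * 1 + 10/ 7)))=1071/ 14092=0.08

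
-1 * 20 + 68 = 48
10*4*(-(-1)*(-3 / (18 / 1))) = -20 / 3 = -6.67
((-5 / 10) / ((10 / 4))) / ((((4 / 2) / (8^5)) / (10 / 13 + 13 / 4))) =-856064 / 65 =-13170.22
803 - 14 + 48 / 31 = 24507 / 31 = 790.55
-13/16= -0.81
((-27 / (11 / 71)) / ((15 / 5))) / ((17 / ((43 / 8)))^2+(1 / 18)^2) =-382809564 / 65940083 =-5.81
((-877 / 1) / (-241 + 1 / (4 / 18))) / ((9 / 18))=3508 / 473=7.42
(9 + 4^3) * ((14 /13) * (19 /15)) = 19418 /195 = 99.58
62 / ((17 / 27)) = 1674 / 17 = 98.47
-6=-6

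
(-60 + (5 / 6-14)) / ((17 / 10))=-2195 / 51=-43.04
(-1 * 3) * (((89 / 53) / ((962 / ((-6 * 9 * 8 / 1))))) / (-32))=-7209 / 101972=-0.07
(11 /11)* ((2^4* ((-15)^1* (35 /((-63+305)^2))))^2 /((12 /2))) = 735000 /214358881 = 0.00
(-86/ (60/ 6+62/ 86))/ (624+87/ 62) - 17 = -17.01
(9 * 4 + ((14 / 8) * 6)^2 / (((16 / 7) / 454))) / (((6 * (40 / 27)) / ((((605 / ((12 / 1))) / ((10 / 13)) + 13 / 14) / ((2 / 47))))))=3854548.39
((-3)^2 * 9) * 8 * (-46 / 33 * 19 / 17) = -188784 / 187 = -1009.54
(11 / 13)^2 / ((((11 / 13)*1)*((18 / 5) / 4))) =110 / 117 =0.94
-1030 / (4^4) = -515 / 128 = -4.02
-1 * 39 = -39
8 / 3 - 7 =-13 / 3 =-4.33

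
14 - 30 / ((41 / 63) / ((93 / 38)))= -76979 / 779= -98.82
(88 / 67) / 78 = 44 / 2613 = 0.02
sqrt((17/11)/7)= sqrt(1309)/77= 0.47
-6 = -6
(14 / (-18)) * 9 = -7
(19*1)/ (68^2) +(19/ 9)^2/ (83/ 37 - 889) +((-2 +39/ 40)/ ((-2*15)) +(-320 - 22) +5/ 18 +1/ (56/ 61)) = -1077165548993/ 3162555900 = -340.60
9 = 9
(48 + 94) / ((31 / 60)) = 274.84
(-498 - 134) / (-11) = 632 / 11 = 57.45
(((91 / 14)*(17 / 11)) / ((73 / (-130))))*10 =-143650 / 803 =-178.89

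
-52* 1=-52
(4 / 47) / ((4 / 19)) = 19 / 47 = 0.40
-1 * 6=-6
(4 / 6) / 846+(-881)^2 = 984948310 / 1269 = 776161.00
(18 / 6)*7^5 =50421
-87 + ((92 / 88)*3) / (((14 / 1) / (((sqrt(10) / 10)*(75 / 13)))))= -87 + 1035*sqrt(10) / 8008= -86.59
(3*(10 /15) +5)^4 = 2401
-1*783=-783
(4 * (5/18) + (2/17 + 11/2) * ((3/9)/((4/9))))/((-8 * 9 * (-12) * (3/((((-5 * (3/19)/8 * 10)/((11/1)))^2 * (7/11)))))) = 0.00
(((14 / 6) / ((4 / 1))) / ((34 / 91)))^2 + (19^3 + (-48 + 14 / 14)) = 1134358537 / 166464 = 6814.44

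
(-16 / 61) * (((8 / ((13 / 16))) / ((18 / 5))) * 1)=-5120 / 7137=-0.72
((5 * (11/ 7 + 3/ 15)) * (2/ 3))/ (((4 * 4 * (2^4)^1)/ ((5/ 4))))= 155/ 5376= 0.03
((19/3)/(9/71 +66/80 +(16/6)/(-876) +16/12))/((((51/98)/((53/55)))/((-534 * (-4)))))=8740333225344/796251797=10976.85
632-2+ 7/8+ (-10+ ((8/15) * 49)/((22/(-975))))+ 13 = -46139/88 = -524.31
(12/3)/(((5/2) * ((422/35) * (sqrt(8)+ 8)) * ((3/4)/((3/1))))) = 0.05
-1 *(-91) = 91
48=48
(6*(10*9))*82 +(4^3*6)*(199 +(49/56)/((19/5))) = 2294904/19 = 120784.42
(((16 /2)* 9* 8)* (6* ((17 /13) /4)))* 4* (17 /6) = 166464 /13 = 12804.92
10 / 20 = 1 / 2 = 0.50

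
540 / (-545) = -0.99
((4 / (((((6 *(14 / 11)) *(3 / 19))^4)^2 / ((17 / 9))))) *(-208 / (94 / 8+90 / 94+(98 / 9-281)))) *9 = 37814679207766655735827 / 3074234098135398928128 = 12.30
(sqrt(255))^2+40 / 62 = 7925 / 31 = 255.65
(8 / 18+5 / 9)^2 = 1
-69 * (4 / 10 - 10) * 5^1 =3312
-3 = -3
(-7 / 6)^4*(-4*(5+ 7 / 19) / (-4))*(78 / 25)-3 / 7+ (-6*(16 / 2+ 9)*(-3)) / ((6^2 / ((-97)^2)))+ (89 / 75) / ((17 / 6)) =162807303913 / 2034900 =80007.52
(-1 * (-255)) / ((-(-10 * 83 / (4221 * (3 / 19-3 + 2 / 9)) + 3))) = -26789280 / 323053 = -82.93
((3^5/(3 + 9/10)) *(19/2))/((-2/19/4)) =-22493.08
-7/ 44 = -0.16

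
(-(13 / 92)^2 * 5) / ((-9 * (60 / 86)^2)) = 312481 / 13711680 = 0.02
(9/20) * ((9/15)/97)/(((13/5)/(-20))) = -27/1261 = -0.02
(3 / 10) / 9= 1 / 30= 0.03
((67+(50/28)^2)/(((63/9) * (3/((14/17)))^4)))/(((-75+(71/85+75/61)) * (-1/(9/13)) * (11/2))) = 234969560/2391174310239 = 0.00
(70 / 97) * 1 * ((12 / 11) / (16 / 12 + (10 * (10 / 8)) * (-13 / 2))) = -1440 / 146179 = -0.01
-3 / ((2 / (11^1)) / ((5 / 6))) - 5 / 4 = -15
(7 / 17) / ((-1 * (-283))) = 7 / 4811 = 0.00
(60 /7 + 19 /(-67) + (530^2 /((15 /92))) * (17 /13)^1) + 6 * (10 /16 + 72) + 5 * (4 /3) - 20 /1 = 2253392.76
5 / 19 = 0.26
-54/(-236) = 27/118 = 0.23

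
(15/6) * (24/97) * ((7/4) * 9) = 945/97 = 9.74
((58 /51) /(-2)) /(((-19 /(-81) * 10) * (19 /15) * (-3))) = 783 /12274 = 0.06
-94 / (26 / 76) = -3572 / 13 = -274.77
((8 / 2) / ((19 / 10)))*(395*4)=63200 / 19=3326.32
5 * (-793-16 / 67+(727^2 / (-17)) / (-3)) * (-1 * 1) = -163504730 / 3417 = -47850.37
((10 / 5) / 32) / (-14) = -1 / 224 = -0.00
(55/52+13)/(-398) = -731/20696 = -0.04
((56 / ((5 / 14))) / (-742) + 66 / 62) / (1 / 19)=133171 / 8215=16.21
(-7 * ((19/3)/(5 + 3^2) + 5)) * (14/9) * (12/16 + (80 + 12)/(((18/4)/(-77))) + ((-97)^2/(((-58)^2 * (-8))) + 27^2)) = 328010042227/6539616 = 50157.39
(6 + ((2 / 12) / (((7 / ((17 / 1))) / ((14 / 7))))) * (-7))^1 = 1 / 3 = 0.33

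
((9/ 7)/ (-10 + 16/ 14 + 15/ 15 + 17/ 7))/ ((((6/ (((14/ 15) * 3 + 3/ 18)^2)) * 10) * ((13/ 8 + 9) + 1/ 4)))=-0.00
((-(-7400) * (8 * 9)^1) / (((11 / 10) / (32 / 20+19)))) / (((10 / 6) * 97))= 61718.91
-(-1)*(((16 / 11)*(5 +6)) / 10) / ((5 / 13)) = 104 / 25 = 4.16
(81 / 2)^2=6561 / 4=1640.25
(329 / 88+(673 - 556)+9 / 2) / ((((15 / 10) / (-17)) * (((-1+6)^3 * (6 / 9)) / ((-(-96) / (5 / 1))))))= -2248284 / 6875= -327.02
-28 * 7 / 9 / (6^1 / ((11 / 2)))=-539 / 27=-19.96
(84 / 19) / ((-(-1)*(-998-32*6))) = -6 / 1615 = -0.00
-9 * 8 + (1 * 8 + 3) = -61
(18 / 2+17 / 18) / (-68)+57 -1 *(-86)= 174853 / 1224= 142.85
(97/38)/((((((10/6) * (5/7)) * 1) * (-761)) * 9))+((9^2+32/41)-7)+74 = 13229957161/88922850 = 148.78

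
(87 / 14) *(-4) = -174 / 7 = -24.86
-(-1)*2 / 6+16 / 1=49 / 3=16.33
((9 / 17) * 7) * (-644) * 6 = -14319.53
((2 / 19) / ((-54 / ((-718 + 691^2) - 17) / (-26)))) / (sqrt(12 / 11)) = 6197698 * sqrt(33) / 1539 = 23133.90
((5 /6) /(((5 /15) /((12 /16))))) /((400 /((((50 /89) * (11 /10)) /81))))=11 /307584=0.00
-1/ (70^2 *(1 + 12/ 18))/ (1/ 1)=-3/ 24500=-0.00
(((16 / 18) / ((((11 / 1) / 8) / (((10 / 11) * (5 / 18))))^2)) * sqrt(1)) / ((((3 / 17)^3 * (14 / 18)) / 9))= 63.13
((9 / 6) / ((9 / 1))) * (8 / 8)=1 / 6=0.17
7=7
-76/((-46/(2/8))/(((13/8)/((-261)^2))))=247/25068528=0.00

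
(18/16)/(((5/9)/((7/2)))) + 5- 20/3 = 1301/240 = 5.42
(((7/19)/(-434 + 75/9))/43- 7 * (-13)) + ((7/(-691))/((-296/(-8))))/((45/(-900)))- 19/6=87.84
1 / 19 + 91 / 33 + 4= 4270 / 627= 6.81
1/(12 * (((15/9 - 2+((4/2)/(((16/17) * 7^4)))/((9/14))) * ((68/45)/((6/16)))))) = -138915/2229856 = -0.06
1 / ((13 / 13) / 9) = 9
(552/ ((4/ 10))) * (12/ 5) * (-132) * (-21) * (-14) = -128532096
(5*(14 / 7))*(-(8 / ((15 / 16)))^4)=-536870912 / 10125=-53024.29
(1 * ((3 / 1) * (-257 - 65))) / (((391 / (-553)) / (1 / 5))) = 23226 / 85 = 273.25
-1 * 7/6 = -7/6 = -1.17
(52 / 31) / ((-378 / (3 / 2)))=-13 / 1953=-0.01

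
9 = 9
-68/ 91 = -0.75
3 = 3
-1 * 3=-3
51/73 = 0.70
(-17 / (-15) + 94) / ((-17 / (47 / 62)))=-67069 / 15810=-4.24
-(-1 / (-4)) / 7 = -1 / 28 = -0.04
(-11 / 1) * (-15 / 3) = 55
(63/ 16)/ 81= 7/ 144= 0.05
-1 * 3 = -3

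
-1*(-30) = 30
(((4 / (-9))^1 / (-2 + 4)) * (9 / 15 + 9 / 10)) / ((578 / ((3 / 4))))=-1 / 2312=-0.00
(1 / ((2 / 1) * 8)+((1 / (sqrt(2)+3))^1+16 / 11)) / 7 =2397 / 8624 - sqrt(2) / 49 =0.25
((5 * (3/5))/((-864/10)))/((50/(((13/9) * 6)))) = -13/2160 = -0.01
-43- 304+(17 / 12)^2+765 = 60481 / 144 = 420.01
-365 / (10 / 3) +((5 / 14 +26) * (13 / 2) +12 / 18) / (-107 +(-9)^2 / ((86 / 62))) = -19845041 / 175560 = -113.04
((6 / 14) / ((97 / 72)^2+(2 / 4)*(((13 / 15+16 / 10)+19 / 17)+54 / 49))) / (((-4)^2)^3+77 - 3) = 308448 / 12479540791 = 0.00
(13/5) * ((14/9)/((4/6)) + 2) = 169/15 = 11.27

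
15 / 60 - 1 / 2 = -1 / 4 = -0.25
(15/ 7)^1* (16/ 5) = 48/ 7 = 6.86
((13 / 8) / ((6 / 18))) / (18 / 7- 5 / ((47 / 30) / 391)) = -4277 / 1092544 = -0.00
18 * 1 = 18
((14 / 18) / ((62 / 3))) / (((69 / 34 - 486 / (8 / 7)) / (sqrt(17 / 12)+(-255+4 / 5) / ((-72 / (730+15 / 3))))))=-239071 / 1036044 - 119 * sqrt(51) / 8029341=-0.23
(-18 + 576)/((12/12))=558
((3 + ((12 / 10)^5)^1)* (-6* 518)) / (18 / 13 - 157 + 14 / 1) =120.45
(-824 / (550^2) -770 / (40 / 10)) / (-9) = 29116037 / 1361250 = 21.39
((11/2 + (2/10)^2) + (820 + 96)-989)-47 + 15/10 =-2824/25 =-112.96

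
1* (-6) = -6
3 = 3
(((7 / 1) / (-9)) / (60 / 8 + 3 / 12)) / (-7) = 4 / 279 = 0.01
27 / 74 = 0.36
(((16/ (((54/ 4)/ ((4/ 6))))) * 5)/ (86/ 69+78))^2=3385600/ 1362274281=0.00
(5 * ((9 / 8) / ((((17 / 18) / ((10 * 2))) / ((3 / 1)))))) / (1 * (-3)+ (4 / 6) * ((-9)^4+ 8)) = 18225 / 223193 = 0.08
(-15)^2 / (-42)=-75 / 14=-5.36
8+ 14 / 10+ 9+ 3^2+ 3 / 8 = 1111 / 40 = 27.78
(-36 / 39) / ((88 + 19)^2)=-12 / 148837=-0.00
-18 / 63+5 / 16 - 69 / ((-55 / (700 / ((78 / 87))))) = 15688269 / 16016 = 979.54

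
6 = 6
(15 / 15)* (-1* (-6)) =6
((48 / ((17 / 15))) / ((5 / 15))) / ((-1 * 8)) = -270 / 17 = -15.88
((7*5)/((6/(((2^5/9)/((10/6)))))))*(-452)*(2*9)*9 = -911232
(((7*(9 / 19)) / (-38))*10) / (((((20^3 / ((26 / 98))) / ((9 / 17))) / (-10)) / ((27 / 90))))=3159 / 68734400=0.00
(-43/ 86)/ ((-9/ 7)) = 0.39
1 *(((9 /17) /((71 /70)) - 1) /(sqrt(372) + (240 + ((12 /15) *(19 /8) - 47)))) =-0.00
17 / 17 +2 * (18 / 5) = 41 / 5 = 8.20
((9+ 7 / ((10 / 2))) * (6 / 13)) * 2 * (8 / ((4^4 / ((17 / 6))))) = 17 / 20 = 0.85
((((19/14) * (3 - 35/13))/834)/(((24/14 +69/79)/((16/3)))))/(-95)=-1264/116361765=-0.00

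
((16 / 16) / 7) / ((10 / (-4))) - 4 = -142 / 35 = -4.06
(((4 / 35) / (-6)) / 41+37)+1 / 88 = 14021209 / 378840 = 37.01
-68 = -68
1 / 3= 0.33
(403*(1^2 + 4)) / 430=403 / 86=4.69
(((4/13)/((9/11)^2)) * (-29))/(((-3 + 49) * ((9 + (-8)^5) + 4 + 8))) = 638/72099963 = 0.00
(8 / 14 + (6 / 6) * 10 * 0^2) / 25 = 4 / 175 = 0.02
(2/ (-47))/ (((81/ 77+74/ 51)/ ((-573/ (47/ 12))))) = 54004104/ 21712261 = 2.49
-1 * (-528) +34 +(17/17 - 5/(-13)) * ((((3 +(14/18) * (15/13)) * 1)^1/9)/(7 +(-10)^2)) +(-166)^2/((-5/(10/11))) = -2654400226/596739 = -4448.18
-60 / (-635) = 12 / 127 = 0.09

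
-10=-10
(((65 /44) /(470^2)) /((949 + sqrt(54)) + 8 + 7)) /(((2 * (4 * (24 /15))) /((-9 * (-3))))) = 0.00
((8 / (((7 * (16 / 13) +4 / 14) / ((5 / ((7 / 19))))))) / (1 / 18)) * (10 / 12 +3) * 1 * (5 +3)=181792 / 27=6733.04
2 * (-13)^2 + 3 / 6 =677 / 2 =338.50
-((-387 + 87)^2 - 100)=-89900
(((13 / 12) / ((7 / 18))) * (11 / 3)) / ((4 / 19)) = 48.52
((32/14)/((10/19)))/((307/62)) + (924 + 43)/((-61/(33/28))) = -46683929/2621780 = -17.81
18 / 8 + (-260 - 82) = -1359 / 4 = -339.75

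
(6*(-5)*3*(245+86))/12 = -4965/2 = -2482.50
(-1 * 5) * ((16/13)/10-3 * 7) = 1357/13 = 104.38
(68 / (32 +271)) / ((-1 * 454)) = -0.00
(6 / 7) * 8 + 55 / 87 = 4561 / 609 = 7.49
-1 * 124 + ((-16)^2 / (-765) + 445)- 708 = -296311 / 765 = -387.33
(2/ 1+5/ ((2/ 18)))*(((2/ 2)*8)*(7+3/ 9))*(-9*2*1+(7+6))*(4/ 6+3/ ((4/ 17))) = -1664740/ 9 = -184971.11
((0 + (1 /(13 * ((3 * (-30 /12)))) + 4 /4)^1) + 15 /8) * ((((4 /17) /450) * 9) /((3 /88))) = 98318 /248625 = 0.40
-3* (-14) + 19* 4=118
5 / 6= 0.83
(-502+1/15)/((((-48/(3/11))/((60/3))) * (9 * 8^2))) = 7529/76032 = 0.10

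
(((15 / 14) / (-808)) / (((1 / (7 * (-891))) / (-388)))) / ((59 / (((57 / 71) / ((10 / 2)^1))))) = -14779017 / 1692356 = -8.73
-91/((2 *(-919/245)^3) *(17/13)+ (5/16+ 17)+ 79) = 2.18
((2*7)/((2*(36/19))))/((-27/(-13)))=1729/972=1.78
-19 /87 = -0.22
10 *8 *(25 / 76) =500 / 19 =26.32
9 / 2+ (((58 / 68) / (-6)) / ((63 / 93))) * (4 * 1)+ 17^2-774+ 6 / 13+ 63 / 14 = -476.38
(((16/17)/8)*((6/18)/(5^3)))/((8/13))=13/25500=0.00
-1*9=-9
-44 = -44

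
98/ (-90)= -49/ 45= -1.09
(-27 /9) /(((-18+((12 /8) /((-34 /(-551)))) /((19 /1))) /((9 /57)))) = 204 /7201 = 0.03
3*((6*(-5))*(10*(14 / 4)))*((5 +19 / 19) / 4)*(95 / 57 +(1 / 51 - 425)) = 34002675 / 17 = 2000157.35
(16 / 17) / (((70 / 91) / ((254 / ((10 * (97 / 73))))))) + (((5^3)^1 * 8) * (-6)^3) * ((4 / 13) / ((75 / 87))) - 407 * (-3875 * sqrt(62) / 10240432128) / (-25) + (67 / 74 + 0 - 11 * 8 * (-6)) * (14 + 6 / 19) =-69500.30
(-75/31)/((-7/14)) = 150/31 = 4.84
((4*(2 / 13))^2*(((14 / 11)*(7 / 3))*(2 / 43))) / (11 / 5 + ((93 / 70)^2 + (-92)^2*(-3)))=-61465600 / 29832817180881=-0.00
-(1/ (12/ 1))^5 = -1/ 248832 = -0.00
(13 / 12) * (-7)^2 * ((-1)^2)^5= 637 / 12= 53.08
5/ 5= 1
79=79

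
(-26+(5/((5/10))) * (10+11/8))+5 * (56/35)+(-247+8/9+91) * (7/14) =655/36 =18.19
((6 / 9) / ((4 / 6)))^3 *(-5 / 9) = -5 / 9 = -0.56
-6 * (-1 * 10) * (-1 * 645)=-38700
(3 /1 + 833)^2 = 698896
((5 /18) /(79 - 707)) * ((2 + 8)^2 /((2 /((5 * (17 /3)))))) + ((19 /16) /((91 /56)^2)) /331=-593063219 /948501684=-0.63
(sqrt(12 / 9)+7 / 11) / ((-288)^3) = -sqrt(3) / 35831808-7 / 262766592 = -0.00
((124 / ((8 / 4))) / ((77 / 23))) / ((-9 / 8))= -11408 / 693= -16.46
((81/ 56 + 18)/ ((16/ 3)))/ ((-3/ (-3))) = 3267/ 896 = 3.65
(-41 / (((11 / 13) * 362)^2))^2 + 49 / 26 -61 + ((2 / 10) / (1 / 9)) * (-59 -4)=-2819331928406318711 / 16342495701543440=-172.52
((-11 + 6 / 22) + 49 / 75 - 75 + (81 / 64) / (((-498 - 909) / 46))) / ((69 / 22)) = -1053863813 / 38833200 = -27.14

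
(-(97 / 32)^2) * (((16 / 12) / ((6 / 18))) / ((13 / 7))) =-19.79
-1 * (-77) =77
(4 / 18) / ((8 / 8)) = 2 / 9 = 0.22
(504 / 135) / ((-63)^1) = -8 / 135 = -0.06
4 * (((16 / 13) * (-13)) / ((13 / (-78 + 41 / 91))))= 451648 / 1183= 381.78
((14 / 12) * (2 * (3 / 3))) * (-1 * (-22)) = 154 / 3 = 51.33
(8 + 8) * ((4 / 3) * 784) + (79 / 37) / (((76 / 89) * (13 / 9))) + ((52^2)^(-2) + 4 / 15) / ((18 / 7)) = 23214262118204119 / 1387817832960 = 16727.17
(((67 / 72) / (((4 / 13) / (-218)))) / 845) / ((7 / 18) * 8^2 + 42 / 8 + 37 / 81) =-65727 / 2577380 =-0.03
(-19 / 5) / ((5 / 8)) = -152 / 25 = -6.08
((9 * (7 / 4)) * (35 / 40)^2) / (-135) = -343 / 3840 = -0.09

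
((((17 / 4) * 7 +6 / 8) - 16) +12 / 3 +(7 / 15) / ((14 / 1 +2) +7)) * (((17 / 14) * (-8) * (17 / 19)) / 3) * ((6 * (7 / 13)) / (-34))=33422 / 6555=5.10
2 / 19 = 0.11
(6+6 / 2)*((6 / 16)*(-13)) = -351 / 8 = -43.88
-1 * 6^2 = -36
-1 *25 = -25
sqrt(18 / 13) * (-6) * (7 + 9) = -288 * sqrt(26) / 13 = -112.96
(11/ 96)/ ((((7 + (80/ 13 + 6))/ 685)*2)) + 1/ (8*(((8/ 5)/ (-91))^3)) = -22995.11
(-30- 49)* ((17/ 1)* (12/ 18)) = -2686/ 3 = -895.33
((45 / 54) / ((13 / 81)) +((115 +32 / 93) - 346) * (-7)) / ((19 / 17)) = 1449.28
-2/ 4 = -1/ 2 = -0.50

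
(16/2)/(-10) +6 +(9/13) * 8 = 10.74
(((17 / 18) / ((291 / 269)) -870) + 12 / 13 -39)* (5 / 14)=-308875705 / 953316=-324.00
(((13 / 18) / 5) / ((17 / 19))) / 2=247 / 3060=0.08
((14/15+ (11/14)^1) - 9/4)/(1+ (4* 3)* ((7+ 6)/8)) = -223/8610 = -0.03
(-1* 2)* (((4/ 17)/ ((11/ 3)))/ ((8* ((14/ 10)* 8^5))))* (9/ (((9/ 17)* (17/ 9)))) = -135/ 42893312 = -0.00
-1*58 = -58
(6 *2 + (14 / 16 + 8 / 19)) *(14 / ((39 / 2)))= 9.55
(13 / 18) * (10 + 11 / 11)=143 / 18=7.94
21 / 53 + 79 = 4208 / 53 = 79.40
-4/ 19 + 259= 4917/ 19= 258.79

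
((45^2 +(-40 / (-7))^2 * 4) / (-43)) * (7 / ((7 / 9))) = -950625 / 2107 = -451.17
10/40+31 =125/4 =31.25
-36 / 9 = -4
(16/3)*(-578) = -3082.67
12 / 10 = 6 / 5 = 1.20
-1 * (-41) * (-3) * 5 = -615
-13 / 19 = -0.68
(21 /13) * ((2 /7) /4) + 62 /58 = 893 /754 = 1.18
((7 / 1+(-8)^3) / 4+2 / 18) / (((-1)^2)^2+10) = -11.47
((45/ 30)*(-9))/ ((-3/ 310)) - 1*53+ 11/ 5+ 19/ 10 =13461/ 10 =1346.10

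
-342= -342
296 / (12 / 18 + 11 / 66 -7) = -48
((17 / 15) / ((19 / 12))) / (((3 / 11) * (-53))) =-0.05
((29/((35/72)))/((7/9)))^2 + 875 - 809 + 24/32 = 5949.95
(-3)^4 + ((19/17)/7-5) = 9063/119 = 76.16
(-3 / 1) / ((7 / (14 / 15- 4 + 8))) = -2.11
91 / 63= 13 / 9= 1.44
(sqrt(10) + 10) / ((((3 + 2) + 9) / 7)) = sqrt(10) / 2 + 5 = 6.58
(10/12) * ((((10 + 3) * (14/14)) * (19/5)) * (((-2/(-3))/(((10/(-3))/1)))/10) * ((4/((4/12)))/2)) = -247/50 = -4.94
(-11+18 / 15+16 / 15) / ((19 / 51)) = -2227 / 95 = -23.44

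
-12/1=-12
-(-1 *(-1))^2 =-1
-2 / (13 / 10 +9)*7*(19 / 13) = -2660 / 1339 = -1.99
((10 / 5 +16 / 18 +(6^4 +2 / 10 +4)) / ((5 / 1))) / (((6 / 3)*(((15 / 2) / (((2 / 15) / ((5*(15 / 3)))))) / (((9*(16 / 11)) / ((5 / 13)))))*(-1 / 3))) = -24393824 / 2578125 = -9.46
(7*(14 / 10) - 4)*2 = 58 / 5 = 11.60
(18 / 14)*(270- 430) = -1440 / 7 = -205.71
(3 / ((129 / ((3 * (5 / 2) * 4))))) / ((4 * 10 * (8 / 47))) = 141 / 1376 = 0.10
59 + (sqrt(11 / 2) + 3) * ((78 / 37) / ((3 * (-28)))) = 30523 / 518 - 13 * sqrt(22) / 1036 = 58.87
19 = 19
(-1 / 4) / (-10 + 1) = 1 / 36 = 0.03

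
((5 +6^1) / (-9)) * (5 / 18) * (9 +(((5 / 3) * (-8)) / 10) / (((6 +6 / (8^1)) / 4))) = -36575 / 13122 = -2.79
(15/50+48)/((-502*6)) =-161/10040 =-0.02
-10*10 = -100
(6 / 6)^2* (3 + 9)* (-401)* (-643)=3094116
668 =668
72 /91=0.79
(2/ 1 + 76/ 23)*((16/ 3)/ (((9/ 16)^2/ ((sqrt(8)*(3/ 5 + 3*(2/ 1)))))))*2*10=33381.40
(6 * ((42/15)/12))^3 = 343/125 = 2.74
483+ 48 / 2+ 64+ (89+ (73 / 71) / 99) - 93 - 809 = -1700945 / 7029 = -241.99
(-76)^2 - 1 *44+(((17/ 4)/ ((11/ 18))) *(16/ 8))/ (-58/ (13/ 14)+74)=3153263/ 550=5733.21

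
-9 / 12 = -3 / 4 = -0.75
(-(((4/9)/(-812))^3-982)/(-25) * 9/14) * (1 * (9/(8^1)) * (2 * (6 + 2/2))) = -5988625149907/15057768600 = -397.71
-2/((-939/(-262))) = -524/939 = -0.56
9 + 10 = 19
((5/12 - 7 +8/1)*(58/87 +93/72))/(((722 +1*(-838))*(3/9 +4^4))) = -0.00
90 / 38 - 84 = -1551 / 19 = -81.63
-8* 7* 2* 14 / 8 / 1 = -196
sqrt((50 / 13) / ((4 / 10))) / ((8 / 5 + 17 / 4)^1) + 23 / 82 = 0.81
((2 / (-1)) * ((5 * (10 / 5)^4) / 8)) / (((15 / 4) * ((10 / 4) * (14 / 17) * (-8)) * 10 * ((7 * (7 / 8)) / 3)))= 136 / 8575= 0.02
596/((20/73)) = 10877/5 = 2175.40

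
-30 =-30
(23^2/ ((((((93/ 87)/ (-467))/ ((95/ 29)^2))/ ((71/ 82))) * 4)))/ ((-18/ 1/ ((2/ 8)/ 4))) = 158298978325/ 84923136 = 1864.03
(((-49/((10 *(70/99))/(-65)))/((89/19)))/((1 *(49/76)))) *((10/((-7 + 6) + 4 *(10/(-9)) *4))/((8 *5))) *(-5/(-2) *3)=-964953/64792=-14.89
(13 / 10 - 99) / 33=-977 / 330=-2.96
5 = 5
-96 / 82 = -48 / 41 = -1.17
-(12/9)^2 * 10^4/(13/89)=-14240000/117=-121709.40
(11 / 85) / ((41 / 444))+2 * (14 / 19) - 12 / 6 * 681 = -89994454 / 66215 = -1359.12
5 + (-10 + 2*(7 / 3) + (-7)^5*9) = -151263.33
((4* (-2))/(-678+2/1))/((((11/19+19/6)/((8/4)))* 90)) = 76/1082445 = 0.00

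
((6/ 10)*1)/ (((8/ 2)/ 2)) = 3/ 10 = 0.30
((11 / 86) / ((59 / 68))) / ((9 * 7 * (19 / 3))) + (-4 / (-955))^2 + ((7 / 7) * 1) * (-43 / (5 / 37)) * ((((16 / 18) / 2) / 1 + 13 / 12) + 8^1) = -33587145161563369 / 11078509950900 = -3031.74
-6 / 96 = -1 / 16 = -0.06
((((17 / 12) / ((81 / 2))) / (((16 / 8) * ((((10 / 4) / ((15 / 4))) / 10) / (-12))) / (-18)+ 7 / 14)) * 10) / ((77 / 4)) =6800 / 187341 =0.04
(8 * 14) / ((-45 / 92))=-10304 / 45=-228.98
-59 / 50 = -1.18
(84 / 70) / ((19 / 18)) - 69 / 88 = 2949 / 8360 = 0.35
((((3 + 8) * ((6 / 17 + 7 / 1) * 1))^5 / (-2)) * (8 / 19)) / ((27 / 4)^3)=-1258210937500000000 / 530993861289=-2369539.52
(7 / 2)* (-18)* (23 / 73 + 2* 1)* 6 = -63882 / 73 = -875.10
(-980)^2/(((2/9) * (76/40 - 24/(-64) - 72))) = -172872000/2789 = -61983.51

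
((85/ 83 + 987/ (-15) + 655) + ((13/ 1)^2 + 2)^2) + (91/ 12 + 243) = 149807401/ 4980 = 30081.81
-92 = -92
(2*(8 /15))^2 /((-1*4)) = -64 /225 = -0.28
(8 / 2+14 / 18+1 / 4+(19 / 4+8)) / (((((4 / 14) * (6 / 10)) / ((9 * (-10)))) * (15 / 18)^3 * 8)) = -2016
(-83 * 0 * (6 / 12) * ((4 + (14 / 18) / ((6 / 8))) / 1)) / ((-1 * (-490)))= 0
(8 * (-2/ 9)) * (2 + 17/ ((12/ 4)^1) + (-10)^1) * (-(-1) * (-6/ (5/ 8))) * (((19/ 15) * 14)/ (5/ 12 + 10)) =-1906688/ 28125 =-67.79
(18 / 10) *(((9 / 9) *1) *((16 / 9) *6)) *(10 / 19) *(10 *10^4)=19200000 / 19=1010526.32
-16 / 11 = -1.45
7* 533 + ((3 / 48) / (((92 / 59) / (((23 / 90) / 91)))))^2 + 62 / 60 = 1025352667426201 / 274743705600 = 3732.03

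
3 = 3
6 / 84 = 1 / 14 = 0.07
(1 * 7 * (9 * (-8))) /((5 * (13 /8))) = -4032 /65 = -62.03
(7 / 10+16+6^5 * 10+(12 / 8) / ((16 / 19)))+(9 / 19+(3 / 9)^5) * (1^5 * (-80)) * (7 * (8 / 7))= 57230625269 / 738720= 77472.69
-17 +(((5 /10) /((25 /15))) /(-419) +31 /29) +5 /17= -32302189 /2065670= -15.64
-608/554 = -304/277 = -1.10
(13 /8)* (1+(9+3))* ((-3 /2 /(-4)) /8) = 507 /512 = 0.99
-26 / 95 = -0.27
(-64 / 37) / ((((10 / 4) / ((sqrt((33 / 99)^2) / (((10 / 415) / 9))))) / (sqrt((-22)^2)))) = -350592 / 185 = -1895.09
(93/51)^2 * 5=4805/289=16.63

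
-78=-78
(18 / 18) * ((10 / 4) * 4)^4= 10000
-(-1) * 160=160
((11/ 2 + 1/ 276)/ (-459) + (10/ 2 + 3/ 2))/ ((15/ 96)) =6575416/ 158355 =41.52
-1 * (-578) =578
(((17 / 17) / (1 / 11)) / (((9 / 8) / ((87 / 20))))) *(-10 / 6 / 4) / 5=-319 / 90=-3.54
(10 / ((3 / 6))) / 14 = 10 / 7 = 1.43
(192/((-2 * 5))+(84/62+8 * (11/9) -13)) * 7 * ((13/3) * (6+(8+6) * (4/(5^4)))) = -10178762594/2615625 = -3891.52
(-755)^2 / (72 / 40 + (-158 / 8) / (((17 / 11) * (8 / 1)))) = 1550468000 / 551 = 2813916.52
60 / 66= 10 / 11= 0.91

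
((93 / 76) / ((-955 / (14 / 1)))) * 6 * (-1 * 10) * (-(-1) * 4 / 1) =15624 / 3629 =4.31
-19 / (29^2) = -19 / 841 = -0.02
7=7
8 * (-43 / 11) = -344 / 11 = -31.27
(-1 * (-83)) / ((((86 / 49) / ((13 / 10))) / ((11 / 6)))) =581581 / 5160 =112.71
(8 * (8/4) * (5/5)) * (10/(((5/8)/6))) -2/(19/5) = 29174/19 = 1535.47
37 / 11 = 3.36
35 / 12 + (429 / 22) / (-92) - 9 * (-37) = 185309 / 552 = 335.70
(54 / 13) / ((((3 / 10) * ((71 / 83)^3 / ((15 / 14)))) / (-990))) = -764193325500 / 32569901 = -23463.18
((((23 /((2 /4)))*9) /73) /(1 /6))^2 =6170256 /5329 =1157.86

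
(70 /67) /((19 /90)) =6300 /1273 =4.95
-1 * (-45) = 45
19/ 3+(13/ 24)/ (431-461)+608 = 442307/ 720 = 614.32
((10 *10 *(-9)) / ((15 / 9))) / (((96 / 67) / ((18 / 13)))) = -27135 / 52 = -521.83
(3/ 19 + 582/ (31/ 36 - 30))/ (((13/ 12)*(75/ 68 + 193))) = -322271856/ 3419900497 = -0.09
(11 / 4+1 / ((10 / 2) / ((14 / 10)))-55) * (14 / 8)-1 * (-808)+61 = 311221 / 400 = 778.05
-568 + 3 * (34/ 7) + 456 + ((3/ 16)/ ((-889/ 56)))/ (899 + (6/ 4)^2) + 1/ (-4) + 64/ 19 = -3281565521/ 34795460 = -94.31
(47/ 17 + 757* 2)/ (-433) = -25785/ 7361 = -3.50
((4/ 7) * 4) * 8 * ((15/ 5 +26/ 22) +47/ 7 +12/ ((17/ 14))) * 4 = 1519.80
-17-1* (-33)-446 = -430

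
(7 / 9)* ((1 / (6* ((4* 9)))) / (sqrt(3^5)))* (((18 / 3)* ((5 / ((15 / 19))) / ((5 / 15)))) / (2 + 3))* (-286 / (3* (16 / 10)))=-19019* sqrt(3) / 104976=-0.31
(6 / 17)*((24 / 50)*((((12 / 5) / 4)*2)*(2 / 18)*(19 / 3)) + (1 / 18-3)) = -0.90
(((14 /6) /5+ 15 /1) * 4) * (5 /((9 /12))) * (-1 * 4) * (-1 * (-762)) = -1257130.67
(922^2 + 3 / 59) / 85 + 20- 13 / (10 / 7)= 20083849 / 2006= 10011.89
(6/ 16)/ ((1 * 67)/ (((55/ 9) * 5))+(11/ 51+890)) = 42075/ 100128224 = 0.00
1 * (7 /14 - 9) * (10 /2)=-85 /2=-42.50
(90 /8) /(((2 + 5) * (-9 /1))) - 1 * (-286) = 8003 /28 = 285.82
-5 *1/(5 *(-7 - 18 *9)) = 1/169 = 0.01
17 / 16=1.06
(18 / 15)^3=216 / 125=1.73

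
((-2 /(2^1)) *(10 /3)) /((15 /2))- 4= -40 /9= -4.44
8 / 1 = 8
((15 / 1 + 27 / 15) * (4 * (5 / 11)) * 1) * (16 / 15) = 1792 / 55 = 32.58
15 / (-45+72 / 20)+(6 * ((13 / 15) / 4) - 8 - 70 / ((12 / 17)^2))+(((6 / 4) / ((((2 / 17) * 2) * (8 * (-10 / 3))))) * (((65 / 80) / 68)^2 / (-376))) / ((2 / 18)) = -511778013102889 / 3468542607360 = -147.55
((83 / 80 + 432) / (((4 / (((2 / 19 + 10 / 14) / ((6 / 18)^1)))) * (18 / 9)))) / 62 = 1618323 / 753920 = 2.15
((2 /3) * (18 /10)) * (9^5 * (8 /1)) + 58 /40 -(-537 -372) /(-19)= 215393123 /380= 566824.01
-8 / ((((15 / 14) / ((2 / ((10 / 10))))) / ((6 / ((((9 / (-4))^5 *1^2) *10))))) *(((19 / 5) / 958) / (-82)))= -18018861056 / 5609655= -3212.12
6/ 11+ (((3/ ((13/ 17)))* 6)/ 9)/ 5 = 764/ 715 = 1.07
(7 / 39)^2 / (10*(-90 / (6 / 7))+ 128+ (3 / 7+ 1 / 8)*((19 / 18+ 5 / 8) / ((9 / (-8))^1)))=-24696 / 707424367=-0.00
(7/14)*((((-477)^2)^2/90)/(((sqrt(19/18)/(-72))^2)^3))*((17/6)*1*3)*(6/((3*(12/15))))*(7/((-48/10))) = -7241511788041949073653760/6859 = -1055767865292600827183.81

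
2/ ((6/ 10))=10/ 3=3.33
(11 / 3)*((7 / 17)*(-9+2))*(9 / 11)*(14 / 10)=-1029 / 85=-12.11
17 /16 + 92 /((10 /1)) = 821 /80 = 10.26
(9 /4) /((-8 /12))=-27 /8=-3.38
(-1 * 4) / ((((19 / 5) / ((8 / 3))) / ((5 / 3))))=-800 / 171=-4.68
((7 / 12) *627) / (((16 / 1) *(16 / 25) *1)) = 35.72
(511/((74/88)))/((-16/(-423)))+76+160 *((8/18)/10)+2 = 21512515/1332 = 16150.54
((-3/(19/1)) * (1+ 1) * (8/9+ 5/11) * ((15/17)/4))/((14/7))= -35/748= -0.05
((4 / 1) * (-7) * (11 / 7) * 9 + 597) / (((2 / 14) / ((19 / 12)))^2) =1185163 / 48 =24690.90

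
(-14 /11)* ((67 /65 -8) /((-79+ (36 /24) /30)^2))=507360 /356533463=0.00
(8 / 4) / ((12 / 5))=5 / 6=0.83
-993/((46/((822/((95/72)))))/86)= -2527097616/2185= -1156566.41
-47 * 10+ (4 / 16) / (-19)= -35721 / 76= -470.01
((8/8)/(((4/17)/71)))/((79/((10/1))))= 6035/158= 38.20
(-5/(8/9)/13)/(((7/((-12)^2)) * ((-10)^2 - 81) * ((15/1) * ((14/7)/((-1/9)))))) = 3/1729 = 0.00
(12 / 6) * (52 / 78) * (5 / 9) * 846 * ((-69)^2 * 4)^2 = 227275666560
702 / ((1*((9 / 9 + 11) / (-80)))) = -4680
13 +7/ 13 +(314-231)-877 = -10146/ 13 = -780.46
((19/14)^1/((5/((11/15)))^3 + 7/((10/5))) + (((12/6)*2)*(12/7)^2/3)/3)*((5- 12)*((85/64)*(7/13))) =-6.56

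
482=482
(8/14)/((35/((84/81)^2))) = 64/3645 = 0.02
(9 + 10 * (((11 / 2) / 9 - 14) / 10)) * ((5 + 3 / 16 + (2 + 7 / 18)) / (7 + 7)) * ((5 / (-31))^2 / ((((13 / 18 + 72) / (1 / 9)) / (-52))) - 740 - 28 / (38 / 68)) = 1876.61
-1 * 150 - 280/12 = -520/3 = -173.33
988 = 988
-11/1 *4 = -44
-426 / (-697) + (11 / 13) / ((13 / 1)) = 0.68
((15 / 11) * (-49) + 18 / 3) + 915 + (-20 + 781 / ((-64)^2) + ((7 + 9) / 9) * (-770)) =-216748537 / 405504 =-534.52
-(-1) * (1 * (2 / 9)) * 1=2 / 9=0.22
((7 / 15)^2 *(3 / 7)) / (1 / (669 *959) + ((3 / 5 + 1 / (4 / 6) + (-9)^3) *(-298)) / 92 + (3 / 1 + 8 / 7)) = 137723908 / 3480480058655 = 0.00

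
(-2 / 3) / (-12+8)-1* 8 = -47 / 6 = -7.83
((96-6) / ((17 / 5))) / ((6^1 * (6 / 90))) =1125 / 17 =66.18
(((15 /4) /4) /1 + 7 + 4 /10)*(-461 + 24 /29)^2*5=4096047575 /464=8827688.74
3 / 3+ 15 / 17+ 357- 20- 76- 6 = 256.88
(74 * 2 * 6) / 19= 888 / 19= 46.74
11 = 11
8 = 8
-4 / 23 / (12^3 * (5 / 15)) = -1 / 3312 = -0.00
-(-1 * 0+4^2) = -16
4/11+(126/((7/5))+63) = 1687/11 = 153.36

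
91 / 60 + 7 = 511 / 60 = 8.52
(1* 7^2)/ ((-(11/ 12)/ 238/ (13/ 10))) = -909636/ 55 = -16538.84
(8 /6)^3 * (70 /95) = 896 /513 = 1.75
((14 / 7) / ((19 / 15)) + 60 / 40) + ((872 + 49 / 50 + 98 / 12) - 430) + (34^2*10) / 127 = 545.25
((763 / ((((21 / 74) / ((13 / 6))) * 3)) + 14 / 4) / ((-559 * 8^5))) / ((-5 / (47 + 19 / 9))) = 0.00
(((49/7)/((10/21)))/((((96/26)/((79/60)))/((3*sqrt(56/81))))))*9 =50323*sqrt(14)/1600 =117.68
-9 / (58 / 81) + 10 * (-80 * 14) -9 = -650851 / 58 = -11221.57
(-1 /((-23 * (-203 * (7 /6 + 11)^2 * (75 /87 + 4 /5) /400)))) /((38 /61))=-2196000 /3928640051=-0.00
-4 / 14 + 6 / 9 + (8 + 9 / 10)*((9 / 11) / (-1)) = -15941 / 2310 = -6.90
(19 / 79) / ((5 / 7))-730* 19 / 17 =-5476389 / 6715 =-815.55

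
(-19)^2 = 361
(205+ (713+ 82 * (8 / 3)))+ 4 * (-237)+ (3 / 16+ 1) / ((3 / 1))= 3025 / 16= 189.06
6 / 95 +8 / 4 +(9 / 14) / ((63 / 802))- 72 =-287461 / 4655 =-61.75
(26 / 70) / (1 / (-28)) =-10.40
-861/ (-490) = 123/ 70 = 1.76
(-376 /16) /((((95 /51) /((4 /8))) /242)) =-290037 /190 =-1526.51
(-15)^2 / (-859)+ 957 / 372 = 246121 / 106516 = 2.31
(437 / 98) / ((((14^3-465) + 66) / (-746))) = -163001 / 114905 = -1.42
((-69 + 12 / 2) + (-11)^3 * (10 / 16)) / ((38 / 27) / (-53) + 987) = -0.91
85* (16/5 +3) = 527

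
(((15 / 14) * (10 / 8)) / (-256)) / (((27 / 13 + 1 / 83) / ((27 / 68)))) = -2184975 / 2197307392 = -0.00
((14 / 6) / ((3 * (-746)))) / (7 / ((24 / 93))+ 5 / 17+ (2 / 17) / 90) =-2380 / 62594249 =-0.00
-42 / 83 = -0.51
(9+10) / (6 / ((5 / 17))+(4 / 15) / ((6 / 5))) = 855 / 928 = 0.92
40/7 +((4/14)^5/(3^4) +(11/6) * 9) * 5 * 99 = 2472613345/302526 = 8173.23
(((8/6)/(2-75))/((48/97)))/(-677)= 97/1779156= 0.00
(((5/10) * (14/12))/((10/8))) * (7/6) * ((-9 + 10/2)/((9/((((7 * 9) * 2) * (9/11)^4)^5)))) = -467136681463870701442858012608/3363749974662800046005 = -138873782.23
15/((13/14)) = 210/13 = 16.15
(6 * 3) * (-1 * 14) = -252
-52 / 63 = -0.83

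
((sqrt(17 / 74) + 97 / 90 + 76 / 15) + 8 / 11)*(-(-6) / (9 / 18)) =6*sqrt(1258) / 37 + 13606 / 165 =88.21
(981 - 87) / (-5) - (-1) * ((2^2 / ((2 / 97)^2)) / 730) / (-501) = -65401933 / 365730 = -178.83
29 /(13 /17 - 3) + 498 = 18431 /38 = 485.03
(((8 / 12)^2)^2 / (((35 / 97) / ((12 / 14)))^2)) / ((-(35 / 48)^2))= -154157056 / 73530625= -2.10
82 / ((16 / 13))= 533 / 8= 66.62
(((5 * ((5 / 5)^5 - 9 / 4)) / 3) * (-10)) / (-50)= -5 / 12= -0.42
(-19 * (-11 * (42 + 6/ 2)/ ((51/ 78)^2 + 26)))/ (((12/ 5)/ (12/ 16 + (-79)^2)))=4409297035/ 4764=925545.14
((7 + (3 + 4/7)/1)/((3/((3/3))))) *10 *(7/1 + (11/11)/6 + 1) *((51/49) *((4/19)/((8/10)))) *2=62900/399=157.64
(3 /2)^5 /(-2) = -243 /64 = -3.80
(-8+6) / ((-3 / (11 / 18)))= 11 / 27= 0.41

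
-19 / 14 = -1.36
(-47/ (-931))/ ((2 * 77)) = 47/ 143374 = 0.00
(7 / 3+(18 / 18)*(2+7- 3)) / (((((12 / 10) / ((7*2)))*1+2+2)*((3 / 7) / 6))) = 12250 / 429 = 28.55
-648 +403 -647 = -892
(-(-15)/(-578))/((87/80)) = -200/8381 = -0.02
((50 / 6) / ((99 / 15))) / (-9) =-125 / 891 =-0.14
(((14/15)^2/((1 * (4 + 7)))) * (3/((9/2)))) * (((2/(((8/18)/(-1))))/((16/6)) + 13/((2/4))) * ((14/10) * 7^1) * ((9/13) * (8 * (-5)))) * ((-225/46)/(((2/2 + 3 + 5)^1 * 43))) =1867978/424281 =4.40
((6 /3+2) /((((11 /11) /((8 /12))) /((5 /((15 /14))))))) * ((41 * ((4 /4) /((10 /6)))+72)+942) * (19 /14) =87704 /5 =17540.80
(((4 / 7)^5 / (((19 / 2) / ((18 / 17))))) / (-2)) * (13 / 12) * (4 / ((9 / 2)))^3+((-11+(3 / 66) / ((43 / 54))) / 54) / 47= -202204774444 / 29326348733913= -0.01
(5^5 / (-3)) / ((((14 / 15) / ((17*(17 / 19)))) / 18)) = -40640625 / 133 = -305568.61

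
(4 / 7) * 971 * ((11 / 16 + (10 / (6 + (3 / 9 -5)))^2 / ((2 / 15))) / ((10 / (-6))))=-19694793 / 140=-140677.09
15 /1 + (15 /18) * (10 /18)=835 /54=15.46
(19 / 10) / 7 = 19 / 70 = 0.27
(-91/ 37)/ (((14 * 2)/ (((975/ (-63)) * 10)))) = 21125/ 1554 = 13.59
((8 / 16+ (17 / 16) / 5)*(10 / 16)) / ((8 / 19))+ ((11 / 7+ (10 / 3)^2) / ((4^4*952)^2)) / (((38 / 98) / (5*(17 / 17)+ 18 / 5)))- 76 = -31981621430299 / 426749460480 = -74.94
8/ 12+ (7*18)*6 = 2270/ 3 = 756.67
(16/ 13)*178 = 2848/ 13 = 219.08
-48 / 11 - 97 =-1115 / 11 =-101.36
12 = 12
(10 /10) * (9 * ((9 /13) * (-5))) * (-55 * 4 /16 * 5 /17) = 111375 /884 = 125.99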